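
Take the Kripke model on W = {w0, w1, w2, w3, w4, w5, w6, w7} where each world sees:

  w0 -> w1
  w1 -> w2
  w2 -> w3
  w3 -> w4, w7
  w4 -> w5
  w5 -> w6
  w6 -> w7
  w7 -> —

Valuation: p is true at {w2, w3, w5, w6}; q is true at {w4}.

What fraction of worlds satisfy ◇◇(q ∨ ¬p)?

1/4

w0: successors {w1}; ◇(q ∨ ¬p) there: w1:F. ✗
w1: successors {w2}; ◇(q ∨ ¬p) there: w2:F. ✗
w2: successors {w3}; ◇(q ∨ ¬p) there: w3:T. ✓
w3: successors {w4, w7}; ◇(q ∨ ¬p) there: w4:F, w7:F. ✗
w4: successors {w5}; ◇(q ∨ ¬p) there: w5:F. ✗
w5: successors {w6}; ◇(q ∨ ¬p) there: w6:T. ✓
w6: successors {w7}; ◇(q ∨ ¬p) there: w7:F. ✗
w7: no successors, so ◇◇(q ∨ ¬p) fails. ✗
That's 2 of 8 worlds, so 2/8 = 1/4.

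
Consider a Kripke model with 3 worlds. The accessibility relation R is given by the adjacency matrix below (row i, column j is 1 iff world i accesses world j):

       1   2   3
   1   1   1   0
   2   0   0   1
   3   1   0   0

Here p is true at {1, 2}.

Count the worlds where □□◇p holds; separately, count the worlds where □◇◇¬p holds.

For □□◇p:
1: successors {1, 2}; □◇p there: 1:F, 2:T. ✗
2: successors {3}; □◇p there: 3:T. ✓
3: successors {1}; □◇p there: 1:F. ✗
— 1 world.
For □◇◇¬p:
1: successors {1, 2}; ◇◇¬p there: 1:T, 2:F. ✗
2: successors {3}; ◇◇¬p there: 3:F. ✗
3: successors {1}; ◇◇¬p there: 1:T. ✓
— 1 world.

1 and 1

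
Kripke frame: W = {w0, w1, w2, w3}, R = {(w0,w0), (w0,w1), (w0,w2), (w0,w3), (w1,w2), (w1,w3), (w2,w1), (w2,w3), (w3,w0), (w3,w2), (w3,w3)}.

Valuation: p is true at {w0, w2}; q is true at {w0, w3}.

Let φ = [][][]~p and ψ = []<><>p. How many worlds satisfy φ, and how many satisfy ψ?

0 and 4

For [][][]~p:
w0: successors {w0, w1, w2, w3}; [][]~p there: w0:F, w1:F, w2:F, w3:F. ✗
w1: successors {w2, w3}; [][]~p there: w2:F, w3:F. ✗
w2: successors {w1, w3}; [][]~p there: w1:F, w3:F. ✗
w3: successors {w0, w2, w3}; [][]~p there: w0:F, w2:F, w3:F. ✗
— 0 worlds.
For []<><>p:
w0: successors {w0, w1, w2, w3}; <><>p there: w0:T, w1:T, w2:T, w3:T. ✓
w1: successors {w2, w3}; <><>p there: w2:T, w3:T. ✓
w2: successors {w1, w3}; <><>p there: w1:T, w3:T. ✓
w3: successors {w0, w2, w3}; <><>p there: w0:T, w2:T, w3:T. ✓
— 4 worlds.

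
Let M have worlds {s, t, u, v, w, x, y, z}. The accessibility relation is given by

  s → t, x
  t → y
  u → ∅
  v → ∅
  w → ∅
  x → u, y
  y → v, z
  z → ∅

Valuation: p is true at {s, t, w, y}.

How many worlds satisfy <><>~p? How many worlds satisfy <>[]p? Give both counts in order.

For <><>~p:
s: successors {t, x}; <>~p there: t:F, x:T. ✓
t: successors {y}; <>~p there: y:T. ✓
u: no successors, so <><>~p fails. ✗
v: no successors, so <><>~p fails. ✗
w: no successors, so <><>~p fails. ✗
x: successors {u, y}; <>~p there: u:F, y:T. ✓
y: successors {v, z}; <>~p there: v:F, z:F. ✗
z: no successors, so <><>~p fails. ✗
— 3 worlds.
For <>[]p:
s: successors {t, x}; []p there: t:T, x:F. ✓
t: successors {y}; []p there: y:F. ✗
u: no successors, so <>[]p fails. ✗
v: no successors, so <>[]p fails. ✗
w: no successors, so <>[]p fails. ✗
x: successors {u, y}; []p there: u:T, y:F. ✓
y: successors {v, z}; []p there: v:T, z:T. ✓
z: no successors, so <>[]p fails. ✗
— 3 worlds.

3 and 3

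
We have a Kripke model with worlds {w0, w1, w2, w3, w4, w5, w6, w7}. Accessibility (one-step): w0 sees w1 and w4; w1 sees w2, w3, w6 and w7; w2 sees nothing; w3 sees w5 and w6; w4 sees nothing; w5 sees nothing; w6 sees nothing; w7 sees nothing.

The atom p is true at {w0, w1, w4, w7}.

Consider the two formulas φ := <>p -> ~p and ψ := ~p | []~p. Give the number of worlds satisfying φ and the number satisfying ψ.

For <>p -> ~p:
w0: <>p is T, ~p is F. ✗
w1: <>p is T, ~p is F. ✗
w2: <>p is F, ~p is T. ✓
w3: <>p is F, ~p is T. ✓
w4: <>p is F, ~p is F. ✓
w5: <>p is F, ~p is T. ✓
w6: <>p is F, ~p is T. ✓
w7: <>p is F, ~p is F. ✓
— 6 worlds.
For ~p | []~p:
w0: ~p is F, []~p is F. ✗
w1: ~p is F, []~p is F. ✗
w2: ~p is T, []~p is T. ✓
w3: ~p is T, []~p is T. ✓
w4: ~p is F, []~p is T. ✓
w5: ~p is T, []~p is T. ✓
w6: ~p is T, []~p is T. ✓
w7: ~p is F, []~p is T. ✓
— 6 worlds.

6 and 6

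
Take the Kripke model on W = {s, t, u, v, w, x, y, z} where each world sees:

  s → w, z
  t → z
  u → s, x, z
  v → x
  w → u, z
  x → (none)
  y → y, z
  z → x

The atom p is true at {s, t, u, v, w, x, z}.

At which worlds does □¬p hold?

{x}

s: successors {w, z}; ¬p there: w:F, z:F. ✗
t: successors {z}; ¬p there: z:F. ✗
u: successors {s, x, z}; ¬p there: s:F, x:F, z:F. ✗
v: successors {x}; ¬p there: x:F. ✗
w: successors {u, z}; ¬p there: u:F, z:F. ✗
x: no successors, so □¬p holds vacuously. ✓
y: successors {y, z}; ¬p there: y:T, z:F. ✗
z: successors {x}; ¬p there: x:F. ✗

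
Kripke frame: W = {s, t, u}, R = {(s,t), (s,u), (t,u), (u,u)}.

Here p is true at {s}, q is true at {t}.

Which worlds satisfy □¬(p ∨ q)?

{t, u}

s: successors {t, u}; ¬(p ∨ q) there: t:F, u:T. ✗
t: successors {u}; ¬(p ∨ q) there: u:T. ✓
u: successors {u}; ¬(p ∨ q) there: u:T. ✓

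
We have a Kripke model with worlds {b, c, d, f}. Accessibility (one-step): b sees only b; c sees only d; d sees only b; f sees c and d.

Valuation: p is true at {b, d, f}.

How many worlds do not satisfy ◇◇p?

0

b: successors {b}; ◇p there: b:T. ✓
c: successors {d}; ◇p there: d:T. ✓
d: successors {b}; ◇p there: b:T. ✓
f: successors {c, d}; ◇p there: c:T, d:T. ✓
Satisfying worlds: {b, c, d, f}.
So ◇◇p fails at the other 0 worlds.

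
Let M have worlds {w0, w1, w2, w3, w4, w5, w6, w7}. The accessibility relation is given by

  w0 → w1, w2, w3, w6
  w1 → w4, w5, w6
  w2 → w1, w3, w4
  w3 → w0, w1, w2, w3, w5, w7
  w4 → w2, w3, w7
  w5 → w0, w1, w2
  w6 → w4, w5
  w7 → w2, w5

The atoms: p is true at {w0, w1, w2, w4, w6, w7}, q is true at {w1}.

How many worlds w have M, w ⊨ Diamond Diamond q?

8

w0: successors {w1, w2, w3, w6}; Diamond q there: w1:F, w2:T, w3:T, w6:F. ✓
w1: successors {w4, w5, w6}; Diamond q there: w4:F, w5:T, w6:F. ✓
w2: successors {w1, w3, w4}; Diamond q there: w1:F, w3:T, w4:F. ✓
w3: successors {w0, w1, w2, w3, w5, w7}; Diamond q there: w0:T, w1:F, w2:T, w3:T, w5:T, w7:F. ✓
w4: successors {w2, w3, w7}; Diamond q there: w2:T, w3:T, w7:F. ✓
w5: successors {w0, w1, w2}; Diamond q there: w0:T, w1:F, w2:T. ✓
w6: successors {w4, w5}; Diamond q there: w4:F, w5:T. ✓
w7: successors {w2, w5}; Diamond q there: w2:T, w5:T. ✓
Satisfying worlds: {w0, w1, w2, w3, w4, w5, w6, w7}.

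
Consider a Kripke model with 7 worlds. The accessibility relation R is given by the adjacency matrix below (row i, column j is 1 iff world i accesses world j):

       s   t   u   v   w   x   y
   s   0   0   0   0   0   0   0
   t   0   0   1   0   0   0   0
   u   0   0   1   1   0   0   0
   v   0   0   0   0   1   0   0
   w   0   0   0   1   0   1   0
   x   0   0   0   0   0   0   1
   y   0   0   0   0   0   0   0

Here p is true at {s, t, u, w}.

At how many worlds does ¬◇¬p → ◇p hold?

s: ¬◇¬p is T, ◇p is F. ✗
t: ¬◇¬p is T, ◇p is T. ✓
u: ¬◇¬p is F, ◇p is T. ✓
v: ¬◇¬p is T, ◇p is T. ✓
w: ¬◇¬p is F, ◇p is F. ✓
x: ¬◇¬p is F, ◇p is F. ✓
y: ¬◇¬p is T, ◇p is F. ✗
Satisfying worlds: {t, u, v, w, x}.

5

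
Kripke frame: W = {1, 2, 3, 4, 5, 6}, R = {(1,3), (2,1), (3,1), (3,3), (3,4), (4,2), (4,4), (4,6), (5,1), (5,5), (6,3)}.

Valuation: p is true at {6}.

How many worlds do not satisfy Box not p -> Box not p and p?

1: Box not p is T, Box not p and p is F. ✗
2: Box not p is T, Box not p and p is F. ✗
3: Box not p is T, Box not p and p is F. ✗
4: Box not p is F, Box not p and p is F. ✓
5: Box not p is T, Box not p and p is F. ✗
6: Box not p is T, Box not p and p is T. ✓
Satisfying worlds: {4, 6}.
So Box not p -> Box not p and p fails at the other 4 worlds.

4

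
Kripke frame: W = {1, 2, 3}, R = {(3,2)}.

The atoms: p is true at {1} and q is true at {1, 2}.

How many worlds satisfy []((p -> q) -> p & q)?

2

1: no successors, so []((p -> q) -> p & q) holds vacuously. ✓
2: no successors, so []((p -> q) -> p & q) holds vacuously. ✓
3: successors {2}; (p -> q) -> p & q there: 2:F. ✗
Satisfying worlds: {1, 2}.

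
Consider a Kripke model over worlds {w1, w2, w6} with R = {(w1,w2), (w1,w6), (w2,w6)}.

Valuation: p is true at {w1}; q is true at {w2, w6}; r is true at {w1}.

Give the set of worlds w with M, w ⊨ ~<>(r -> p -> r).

{w6}

w1: <>(r -> p -> r) is T. ✗
w2: <>(r -> p -> r) is T. ✗
w6: <>(r -> p -> r) is F. ✓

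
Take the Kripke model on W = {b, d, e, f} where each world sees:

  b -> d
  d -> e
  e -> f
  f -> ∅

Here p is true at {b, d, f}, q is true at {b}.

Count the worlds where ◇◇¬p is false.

b: successors {d}; ◇¬p there: d:T. ✓
d: successors {e}; ◇¬p there: e:F. ✗
e: successors {f}; ◇¬p there: f:F. ✗
f: no successors, so ◇◇¬p fails. ✗
Satisfying worlds: {b}.
So ◇◇¬p fails at the other 3 worlds.

3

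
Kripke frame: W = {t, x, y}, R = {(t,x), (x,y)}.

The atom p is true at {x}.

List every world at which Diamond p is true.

{t}

t: successors {x}; p there: x:T. ✓
x: successors {y}; p there: y:F. ✗
y: no successors, so Diamond p fails. ✗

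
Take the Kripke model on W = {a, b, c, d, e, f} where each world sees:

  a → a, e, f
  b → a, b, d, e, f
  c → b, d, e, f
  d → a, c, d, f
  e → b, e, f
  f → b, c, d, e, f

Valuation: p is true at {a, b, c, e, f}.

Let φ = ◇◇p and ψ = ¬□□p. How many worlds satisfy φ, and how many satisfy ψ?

For ◇◇p:
a: successors {a, e, f}; ◇p there: a:T, e:T, f:T. ✓
b: successors {a, b, d, e, f}; ◇p there: a:T, b:T, d:T, e:T, f:T. ✓
c: successors {b, d, e, f}; ◇p there: b:T, d:T, e:T, f:T. ✓
d: successors {a, c, d, f}; ◇p there: a:T, c:T, d:T, f:T. ✓
e: successors {b, e, f}; ◇p there: b:T, e:T, f:T. ✓
f: successors {b, c, d, e, f}; ◇p there: b:T, c:T, d:T, e:T, f:T. ✓
— 6 worlds.
For ¬□□p:
a: □□p is F. ✓
b: □□p is F. ✓
c: □□p is F. ✓
d: □□p is F. ✓
e: □□p is F. ✓
f: □□p is F. ✓
— 6 worlds.

6 and 6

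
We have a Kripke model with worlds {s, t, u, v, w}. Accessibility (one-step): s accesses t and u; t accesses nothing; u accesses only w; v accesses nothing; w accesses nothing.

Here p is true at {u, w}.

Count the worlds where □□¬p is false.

1

s: successors {t, u}; □¬p there: t:T, u:F. ✗
t: no successors, so □□¬p holds vacuously. ✓
u: successors {w}; □¬p there: w:T. ✓
v: no successors, so □□¬p holds vacuously. ✓
w: no successors, so □□¬p holds vacuously. ✓
Satisfying worlds: {t, u, v, w}.
So □□¬p fails at the other 1 world.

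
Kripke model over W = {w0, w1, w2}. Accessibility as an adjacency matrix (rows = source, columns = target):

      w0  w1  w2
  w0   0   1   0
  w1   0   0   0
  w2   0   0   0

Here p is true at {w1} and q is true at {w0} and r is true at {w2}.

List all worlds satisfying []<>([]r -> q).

w0: successors {w1}; <>([]r -> q) there: w1:F. ✗
w1: no successors, so []<>([]r -> q) holds vacuously. ✓
w2: no successors, so []<>([]r -> q) holds vacuously. ✓

{w1, w2}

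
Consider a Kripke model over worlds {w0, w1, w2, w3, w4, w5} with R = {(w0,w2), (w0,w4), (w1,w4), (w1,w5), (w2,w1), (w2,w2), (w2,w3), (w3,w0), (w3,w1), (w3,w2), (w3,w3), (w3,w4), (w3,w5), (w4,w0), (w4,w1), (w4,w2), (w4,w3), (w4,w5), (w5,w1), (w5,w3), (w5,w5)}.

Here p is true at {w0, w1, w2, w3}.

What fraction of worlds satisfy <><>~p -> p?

2/3

w0: <><>~p is T, p is T. ✓
w1: <><>~p is T, p is T. ✓
w2: <><>~p is T, p is T. ✓
w3: <><>~p is T, p is T. ✓
w4: <><>~p is T, p is F. ✗
w5: <><>~p is T, p is F. ✗
That's 4 of 6 worlds, so 4/6 = 2/3.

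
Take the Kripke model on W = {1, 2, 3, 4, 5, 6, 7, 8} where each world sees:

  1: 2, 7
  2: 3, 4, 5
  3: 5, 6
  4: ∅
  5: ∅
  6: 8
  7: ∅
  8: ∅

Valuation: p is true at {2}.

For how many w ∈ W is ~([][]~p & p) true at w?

1: [][]~p & p is F. ✓
2: [][]~p & p is T. ✗
3: [][]~p & p is F. ✓
4: [][]~p & p is F. ✓
5: [][]~p & p is F. ✓
6: [][]~p & p is F. ✓
7: [][]~p & p is F. ✓
8: [][]~p & p is F. ✓
Satisfying worlds: {1, 3, 4, 5, 6, 7, 8}.

7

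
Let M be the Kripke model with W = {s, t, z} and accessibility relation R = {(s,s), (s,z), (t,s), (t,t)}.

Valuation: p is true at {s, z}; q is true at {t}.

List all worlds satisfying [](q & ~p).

{z}

s: successors {s, z}; q & ~p there: s:F, z:F. ✗
t: successors {s, t}; q & ~p there: s:F, t:T. ✗
z: no successors, so [](q & ~p) holds vacuously. ✓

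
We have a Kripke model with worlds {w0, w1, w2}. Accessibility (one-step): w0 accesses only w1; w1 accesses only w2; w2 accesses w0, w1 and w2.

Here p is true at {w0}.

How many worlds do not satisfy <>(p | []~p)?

1

w0: successors {w1}; p | []~p there: w1:T. ✓
w1: successors {w2}; p | []~p there: w2:F. ✗
w2: successors {w0, w1, w2}; p | []~p there: w0:T, w1:T, w2:F. ✓
Satisfying worlds: {w0, w2}.
So <>(p | []~p) fails at the other 1 world.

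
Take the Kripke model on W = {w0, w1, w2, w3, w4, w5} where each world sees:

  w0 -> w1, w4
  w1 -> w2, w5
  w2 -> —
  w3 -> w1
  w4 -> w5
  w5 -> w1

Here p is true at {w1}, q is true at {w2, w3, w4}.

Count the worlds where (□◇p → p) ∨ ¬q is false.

2

w0: □◇p → p is T, ¬q is T. ✓
w1: □◇p → p is T, ¬q is T. ✓
w2: □◇p → p is F, ¬q is F. ✗
w3: □◇p → p is T, ¬q is F. ✓
w4: □◇p → p is F, ¬q is F. ✗
w5: □◇p → p is T, ¬q is T. ✓
Satisfying worlds: {w0, w1, w3, w5}.
So (□◇p → p) ∨ ¬q fails at the other 2 worlds.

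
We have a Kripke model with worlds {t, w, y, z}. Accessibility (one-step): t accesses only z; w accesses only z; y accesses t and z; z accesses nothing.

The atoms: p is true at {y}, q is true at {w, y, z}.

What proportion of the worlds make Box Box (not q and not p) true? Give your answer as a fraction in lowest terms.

t: successors {z}; Box (not q and not p) there: z:T. ✓
w: successors {z}; Box (not q and not p) there: z:T. ✓
y: successors {t, z}; Box (not q and not p) there: t:F, z:T. ✗
z: no successors, so Box Box (not q and not p) holds vacuously. ✓
That's 3 of 4 worlds, so 3/4.

3/4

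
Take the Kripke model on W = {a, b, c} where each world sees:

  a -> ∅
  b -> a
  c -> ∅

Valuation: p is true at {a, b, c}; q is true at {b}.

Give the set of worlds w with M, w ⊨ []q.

a: no successors, so []q holds vacuously. ✓
b: successors {a}; q there: a:F. ✗
c: no successors, so []q holds vacuously. ✓

{a, c}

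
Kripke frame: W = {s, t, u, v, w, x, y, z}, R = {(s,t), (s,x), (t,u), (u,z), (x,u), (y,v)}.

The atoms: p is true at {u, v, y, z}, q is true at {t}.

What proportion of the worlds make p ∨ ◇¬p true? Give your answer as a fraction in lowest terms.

s: p is F, ◇¬p is T. ✓
t: p is F, ◇¬p is F. ✗
u: p is T, ◇¬p is F. ✓
v: p is T, ◇¬p is F. ✓
w: p is F, ◇¬p is F. ✗
x: p is F, ◇¬p is F. ✗
y: p is T, ◇¬p is F. ✓
z: p is T, ◇¬p is F. ✓
That's 5 of 8 worlds, so 5/8.

5/8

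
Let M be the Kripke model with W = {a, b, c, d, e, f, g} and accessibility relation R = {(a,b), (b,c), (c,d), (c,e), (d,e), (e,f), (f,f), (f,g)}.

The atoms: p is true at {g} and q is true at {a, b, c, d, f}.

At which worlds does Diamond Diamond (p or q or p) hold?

a: successors {b}; Diamond (p or q or p) there: b:T. ✓
b: successors {c}; Diamond (p or q or p) there: c:T. ✓
c: successors {d, e}; Diamond (p or q or p) there: d:F, e:T. ✓
d: successors {e}; Diamond (p or q or p) there: e:T. ✓
e: successors {f}; Diamond (p or q or p) there: f:T. ✓
f: successors {f, g}; Diamond (p or q or p) there: f:T, g:F. ✓
g: no successors, so Diamond Diamond (p or q or p) fails. ✗

{a, b, c, d, e, f}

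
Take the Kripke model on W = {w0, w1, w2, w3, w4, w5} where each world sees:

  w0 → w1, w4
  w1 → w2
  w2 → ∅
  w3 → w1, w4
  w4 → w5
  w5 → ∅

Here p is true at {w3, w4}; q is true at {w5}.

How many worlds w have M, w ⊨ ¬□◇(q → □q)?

w0: □◇(q → □q) is T. ✗
w1: □◇(q → □q) is F. ✓
w2: □◇(q → □q) is T. ✗
w3: □◇(q → □q) is T. ✗
w4: □◇(q → □q) is F. ✓
w5: □◇(q → □q) is T. ✗
Satisfying worlds: {w1, w4}.

2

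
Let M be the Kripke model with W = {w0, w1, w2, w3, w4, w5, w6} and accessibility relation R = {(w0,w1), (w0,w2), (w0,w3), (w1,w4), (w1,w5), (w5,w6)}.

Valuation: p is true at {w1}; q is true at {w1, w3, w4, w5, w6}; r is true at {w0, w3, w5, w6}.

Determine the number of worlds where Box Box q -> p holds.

w0: Box Box q is T, p is F. ✗
w1: Box Box q is T, p is T. ✓
w2: Box Box q is T, p is F. ✗
w3: Box Box q is T, p is F. ✗
w4: Box Box q is T, p is F. ✗
w5: Box Box q is T, p is F. ✗
w6: Box Box q is T, p is F. ✗
Satisfying worlds: {w1}.

1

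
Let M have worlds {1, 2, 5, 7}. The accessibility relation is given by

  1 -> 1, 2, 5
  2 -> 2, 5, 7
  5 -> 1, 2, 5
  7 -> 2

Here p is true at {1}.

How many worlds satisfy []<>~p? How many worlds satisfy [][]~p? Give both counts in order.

4 and 1

For []<>~p:
1: successors {1, 2, 5}; <>~p there: 1:T, 2:T, 5:T. ✓
2: successors {2, 5, 7}; <>~p there: 2:T, 5:T, 7:T. ✓
5: successors {1, 2, 5}; <>~p there: 1:T, 2:T, 5:T. ✓
7: successors {2}; <>~p there: 2:T. ✓
— 4 worlds.
For [][]~p:
1: successors {1, 2, 5}; []~p there: 1:F, 2:T, 5:F. ✗
2: successors {2, 5, 7}; []~p there: 2:T, 5:F, 7:T. ✗
5: successors {1, 2, 5}; []~p there: 1:F, 2:T, 5:F. ✗
7: successors {2}; []~p there: 2:T. ✓
— 1 world.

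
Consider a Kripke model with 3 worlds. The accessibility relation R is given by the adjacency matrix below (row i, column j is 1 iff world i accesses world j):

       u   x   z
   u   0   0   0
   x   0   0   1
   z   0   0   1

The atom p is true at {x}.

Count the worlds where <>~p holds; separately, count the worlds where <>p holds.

For <>~p:
u: no successors, so <>~p fails. ✗
x: successors {z}; ~p there: z:T. ✓
z: successors {z}; ~p there: z:T. ✓
— 2 worlds.
For <>p:
u: no successors, so <>p fails. ✗
x: successors {z}; p there: z:F. ✗
z: successors {z}; p there: z:F. ✗
— 0 worlds.

2 and 0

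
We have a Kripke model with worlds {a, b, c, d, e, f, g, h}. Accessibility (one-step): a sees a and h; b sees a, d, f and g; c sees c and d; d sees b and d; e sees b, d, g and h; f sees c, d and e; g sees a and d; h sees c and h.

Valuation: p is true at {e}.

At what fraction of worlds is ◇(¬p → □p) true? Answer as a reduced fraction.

1/8

a: successors {a, h}; ¬p → □p there: a:F, h:F. ✗
b: successors {a, d, f, g}; ¬p → □p there: a:F, d:F, f:F, g:F. ✗
c: successors {c, d}; ¬p → □p there: c:F, d:F. ✗
d: successors {b, d}; ¬p → □p there: b:F, d:F. ✗
e: successors {b, d, g, h}; ¬p → □p there: b:F, d:F, g:F, h:F. ✗
f: successors {c, d, e}; ¬p → □p there: c:F, d:F, e:T. ✓
g: successors {a, d}; ¬p → □p there: a:F, d:F. ✗
h: successors {c, h}; ¬p → □p there: c:F, h:F. ✗
That's 1 of 8 worlds, so 1/8.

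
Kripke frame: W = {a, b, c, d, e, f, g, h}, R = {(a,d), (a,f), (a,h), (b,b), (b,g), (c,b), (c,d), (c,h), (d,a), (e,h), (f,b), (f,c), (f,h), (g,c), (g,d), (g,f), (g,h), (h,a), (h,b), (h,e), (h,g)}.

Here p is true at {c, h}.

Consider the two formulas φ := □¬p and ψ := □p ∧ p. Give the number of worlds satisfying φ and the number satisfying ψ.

For □¬p:
a: successors {d, f, h}; ¬p there: d:T, f:T, h:F. ✗
b: successors {b, g}; ¬p there: b:T, g:T. ✓
c: successors {b, d, h}; ¬p there: b:T, d:T, h:F. ✗
d: successors {a}; ¬p there: a:T. ✓
e: successors {h}; ¬p there: h:F. ✗
f: successors {b, c, h}; ¬p there: b:T, c:F, h:F. ✗
g: successors {c, d, f, h}; ¬p there: c:F, d:T, f:T, h:F. ✗
h: successors {a, b, e, g}; ¬p there: a:T, b:T, e:T, g:T. ✓
— 3 worlds.
For □p ∧ p:
a: □p is F, p is F. ✗
b: □p is F, p is F. ✗
c: □p is F, p is T. ✗
d: □p is F, p is F. ✗
e: □p is T, p is F. ✗
f: □p is F, p is F. ✗
g: □p is F, p is F. ✗
h: □p is F, p is T. ✗
— 0 worlds.

3 and 0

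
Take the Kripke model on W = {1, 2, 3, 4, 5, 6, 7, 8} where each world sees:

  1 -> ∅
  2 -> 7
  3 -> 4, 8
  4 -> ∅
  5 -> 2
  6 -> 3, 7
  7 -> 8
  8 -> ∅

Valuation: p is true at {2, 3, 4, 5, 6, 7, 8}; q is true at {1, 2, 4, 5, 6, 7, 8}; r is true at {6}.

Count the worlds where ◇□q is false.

1: no successors, so ◇□q fails. ✗
2: successors {7}; □q there: 7:T. ✓
3: successors {4, 8}; □q there: 4:T, 8:T. ✓
4: no successors, so ◇□q fails. ✗
5: successors {2}; □q there: 2:T. ✓
6: successors {3, 7}; □q there: 3:T, 7:T. ✓
7: successors {8}; □q there: 8:T. ✓
8: no successors, so ◇□q fails. ✗
Satisfying worlds: {2, 3, 5, 6, 7}.
So ◇□q fails at the other 3 worlds.

3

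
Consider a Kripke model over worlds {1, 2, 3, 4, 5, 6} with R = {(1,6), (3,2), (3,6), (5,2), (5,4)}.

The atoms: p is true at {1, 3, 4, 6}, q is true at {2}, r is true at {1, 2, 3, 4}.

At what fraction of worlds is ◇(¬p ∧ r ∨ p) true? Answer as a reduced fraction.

1/2

1: successors {6}; ¬p ∧ r ∨ p there: 6:T. ✓
2: no successors, so ◇(¬p ∧ r ∨ p) fails. ✗
3: successors {2, 6}; ¬p ∧ r ∨ p there: 2:T, 6:T. ✓
4: no successors, so ◇(¬p ∧ r ∨ p) fails. ✗
5: successors {2, 4}; ¬p ∧ r ∨ p there: 2:T, 4:T. ✓
6: no successors, so ◇(¬p ∧ r ∨ p) fails. ✗
That's 3 of 6 worlds, so 3/6 = 1/2.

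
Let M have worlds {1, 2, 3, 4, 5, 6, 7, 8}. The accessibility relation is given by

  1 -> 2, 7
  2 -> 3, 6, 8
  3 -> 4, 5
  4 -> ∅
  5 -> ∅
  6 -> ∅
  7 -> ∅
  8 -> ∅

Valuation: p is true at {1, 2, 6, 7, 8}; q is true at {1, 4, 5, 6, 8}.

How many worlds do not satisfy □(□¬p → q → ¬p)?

1

1: successors {2, 7}; □¬p → q → ¬p there: 2:T, 7:T. ✓
2: successors {3, 6, 8}; □¬p → q → ¬p there: 3:T, 6:F, 8:F. ✗
3: successors {4, 5}; □¬p → q → ¬p there: 4:T, 5:T. ✓
4: no successors, so □(□¬p → q → ¬p) holds vacuously. ✓
5: no successors, so □(□¬p → q → ¬p) holds vacuously. ✓
6: no successors, so □(□¬p → q → ¬p) holds vacuously. ✓
7: no successors, so □(□¬p → q → ¬p) holds vacuously. ✓
8: no successors, so □(□¬p → q → ¬p) holds vacuously. ✓
Satisfying worlds: {1, 3, 4, 5, 6, 7, 8}.
So □(□¬p → q → ¬p) fails at the other 1 world.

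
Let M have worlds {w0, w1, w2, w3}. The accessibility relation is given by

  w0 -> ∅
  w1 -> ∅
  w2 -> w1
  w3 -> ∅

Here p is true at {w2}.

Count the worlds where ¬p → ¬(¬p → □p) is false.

w0: ¬p is T, ¬(¬p → □p) is F. ✗
w1: ¬p is T, ¬(¬p → □p) is F. ✗
w2: ¬p is F, ¬(¬p → □p) is F. ✓
w3: ¬p is T, ¬(¬p → □p) is F. ✗
Satisfying worlds: {w2}.
So ¬p → ¬(¬p → □p) fails at the other 3 worlds.

3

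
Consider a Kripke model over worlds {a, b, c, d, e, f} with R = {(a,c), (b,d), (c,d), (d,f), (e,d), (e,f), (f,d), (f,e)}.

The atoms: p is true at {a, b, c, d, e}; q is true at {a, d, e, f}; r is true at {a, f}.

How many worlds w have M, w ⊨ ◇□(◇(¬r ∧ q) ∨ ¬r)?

6

a: successors {c}; □(◇(¬r ∧ q) ∨ ¬r) there: c:T. ✓
b: successors {d}; □(◇(¬r ∧ q) ∨ ¬r) there: d:T. ✓
c: successors {d}; □(◇(¬r ∧ q) ∨ ¬r) there: d:T. ✓
d: successors {f}; □(◇(¬r ∧ q) ∨ ¬r) there: f:T. ✓
e: successors {d, f}; □(◇(¬r ∧ q) ∨ ¬r) there: d:T, f:T. ✓
f: successors {d, e}; □(◇(¬r ∧ q) ∨ ¬r) there: d:T, e:T. ✓
Satisfying worlds: {a, b, c, d, e, f}.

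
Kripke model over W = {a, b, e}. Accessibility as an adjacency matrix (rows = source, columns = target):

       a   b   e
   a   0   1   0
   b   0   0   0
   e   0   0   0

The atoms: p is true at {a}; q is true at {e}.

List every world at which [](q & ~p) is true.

{b, e}

a: successors {b}; q & ~p there: b:F. ✗
b: no successors, so [](q & ~p) holds vacuously. ✓
e: no successors, so [](q & ~p) holds vacuously. ✓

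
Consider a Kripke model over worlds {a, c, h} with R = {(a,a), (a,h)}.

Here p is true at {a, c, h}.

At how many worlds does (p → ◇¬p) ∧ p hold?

a: p → ◇¬p is F, p is T. ✗
c: p → ◇¬p is F, p is T. ✗
h: p → ◇¬p is F, p is T. ✗
Satisfying worlds: ∅.

0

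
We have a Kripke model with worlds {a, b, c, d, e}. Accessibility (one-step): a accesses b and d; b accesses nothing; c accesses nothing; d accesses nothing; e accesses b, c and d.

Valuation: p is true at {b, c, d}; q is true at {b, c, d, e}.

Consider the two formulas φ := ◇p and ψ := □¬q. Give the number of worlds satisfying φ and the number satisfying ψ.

2 and 3

For ◇p:
a: successors {b, d}; p there: b:T, d:T. ✓
b: no successors, so ◇p fails. ✗
c: no successors, so ◇p fails. ✗
d: no successors, so ◇p fails. ✗
e: successors {b, c, d}; p there: b:T, c:T, d:T. ✓
— 2 worlds.
For □¬q:
a: successors {b, d}; ¬q there: b:F, d:F. ✗
b: no successors, so □¬q holds vacuously. ✓
c: no successors, so □¬q holds vacuously. ✓
d: no successors, so □¬q holds vacuously. ✓
e: successors {b, c, d}; ¬q there: b:F, c:F, d:F. ✗
— 3 worlds.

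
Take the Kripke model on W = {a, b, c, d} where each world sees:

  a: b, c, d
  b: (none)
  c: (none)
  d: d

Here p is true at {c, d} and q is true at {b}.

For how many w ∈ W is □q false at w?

a: successors {b, c, d}; q there: b:T, c:F, d:F. ✗
b: no successors, so □q holds vacuously. ✓
c: no successors, so □q holds vacuously. ✓
d: successors {d}; q there: d:F. ✗
Satisfying worlds: {b, c}.
So □q fails at the other 2 worlds.

2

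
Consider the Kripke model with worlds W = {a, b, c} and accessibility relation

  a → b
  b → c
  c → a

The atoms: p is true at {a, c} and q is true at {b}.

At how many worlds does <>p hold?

a: successors {b}; p there: b:F. ✗
b: successors {c}; p there: c:T. ✓
c: successors {a}; p there: a:T. ✓
Satisfying worlds: {b, c}.

2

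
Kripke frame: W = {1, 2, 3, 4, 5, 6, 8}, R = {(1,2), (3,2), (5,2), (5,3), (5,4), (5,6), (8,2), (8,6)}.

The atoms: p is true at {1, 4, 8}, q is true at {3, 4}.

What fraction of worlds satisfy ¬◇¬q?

1: ◇¬q is T. ✗
2: ◇¬q is F. ✓
3: ◇¬q is T. ✗
4: ◇¬q is F. ✓
5: ◇¬q is T. ✗
6: ◇¬q is F. ✓
8: ◇¬q is T. ✗
That's 3 of 7 worlds, so 3/7.

3/7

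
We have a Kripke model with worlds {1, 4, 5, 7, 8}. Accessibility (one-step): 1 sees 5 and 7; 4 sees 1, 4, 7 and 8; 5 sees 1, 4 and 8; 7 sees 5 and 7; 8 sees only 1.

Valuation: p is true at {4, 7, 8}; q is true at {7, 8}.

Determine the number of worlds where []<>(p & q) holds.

3

1: successors {5, 7}; <>(p & q) there: 5:T, 7:T. ✓
4: successors {1, 4, 7, 8}; <>(p & q) there: 1:T, 4:T, 7:T, 8:F. ✗
5: successors {1, 4, 8}; <>(p & q) there: 1:T, 4:T, 8:F. ✗
7: successors {5, 7}; <>(p & q) there: 5:T, 7:T. ✓
8: successors {1}; <>(p & q) there: 1:T. ✓
Satisfying worlds: {1, 7, 8}.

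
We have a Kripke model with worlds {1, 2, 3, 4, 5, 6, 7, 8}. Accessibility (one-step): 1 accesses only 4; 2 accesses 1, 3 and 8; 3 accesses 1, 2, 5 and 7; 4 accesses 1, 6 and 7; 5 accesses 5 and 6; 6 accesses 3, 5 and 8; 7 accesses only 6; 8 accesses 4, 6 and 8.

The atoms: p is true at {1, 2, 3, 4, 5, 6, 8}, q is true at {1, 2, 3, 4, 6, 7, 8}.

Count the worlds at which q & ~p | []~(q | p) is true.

1: q & ~p is F, []~(q | p) is F. ✗
2: q & ~p is F, []~(q | p) is F. ✗
3: q & ~p is F, []~(q | p) is F. ✗
4: q & ~p is F, []~(q | p) is F. ✗
5: q & ~p is F, []~(q | p) is F. ✗
6: q & ~p is F, []~(q | p) is F. ✗
7: q & ~p is T, []~(q | p) is F. ✓
8: q & ~p is F, []~(q | p) is F. ✗
Satisfying worlds: {7}.

1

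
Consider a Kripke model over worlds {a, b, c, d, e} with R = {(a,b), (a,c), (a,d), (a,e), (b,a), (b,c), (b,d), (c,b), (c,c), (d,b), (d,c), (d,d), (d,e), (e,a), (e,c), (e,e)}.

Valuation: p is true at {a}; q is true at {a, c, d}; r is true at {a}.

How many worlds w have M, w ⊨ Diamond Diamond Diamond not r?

5

a: successors {b, c, d, e}; Diamond Diamond not r there: b:T, c:T, d:T, e:T. ✓
b: successors {a, c, d}; Diamond Diamond not r there: a:T, c:T, d:T. ✓
c: successors {b, c}; Diamond Diamond not r there: b:T, c:T. ✓
d: successors {b, c, d, e}; Diamond Diamond not r there: b:T, c:T, d:T, e:T. ✓
e: successors {a, c, e}; Diamond Diamond not r there: a:T, c:T, e:T. ✓
Satisfying worlds: {a, b, c, d, e}.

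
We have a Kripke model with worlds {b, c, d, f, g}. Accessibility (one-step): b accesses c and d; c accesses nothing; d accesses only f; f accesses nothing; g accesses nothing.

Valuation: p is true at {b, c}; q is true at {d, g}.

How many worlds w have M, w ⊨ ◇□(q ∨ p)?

b: successors {c, d}; □(q ∨ p) there: c:T, d:F. ✓
c: no successors, so ◇□(q ∨ p) fails. ✗
d: successors {f}; □(q ∨ p) there: f:T. ✓
f: no successors, so ◇□(q ∨ p) fails. ✗
g: no successors, so ◇□(q ∨ p) fails. ✗
Satisfying worlds: {b, d}.

2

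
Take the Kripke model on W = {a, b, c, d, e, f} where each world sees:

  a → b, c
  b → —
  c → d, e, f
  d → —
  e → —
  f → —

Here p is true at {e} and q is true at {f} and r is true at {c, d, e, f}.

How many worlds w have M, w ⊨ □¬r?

a: successors {b, c}; ¬r there: b:T, c:F. ✗
b: no successors, so □¬r holds vacuously. ✓
c: successors {d, e, f}; ¬r there: d:F, e:F, f:F. ✗
d: no successors, so □¬r holds vacuously. ✓
e: no successors, so □¬r holds vacuously. ✓
f: no successors, so □¬r holds vacuously. ✓
Satisfying worlds: {b, d, e, f}.

4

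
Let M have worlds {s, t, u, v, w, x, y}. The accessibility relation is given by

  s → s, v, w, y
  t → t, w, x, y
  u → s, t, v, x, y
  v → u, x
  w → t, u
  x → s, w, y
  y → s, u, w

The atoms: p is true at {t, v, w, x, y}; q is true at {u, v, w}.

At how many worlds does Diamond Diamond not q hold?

s: successors {s, v, w, y}; Diamond not q there: s:T, v:T, w:T, y:T. ✓
t: successors {t, w, x, y}; Diamond not q there: t:T, w:T, x:T, y:T. ✓
u: successors {s, t, v, x, y}; Diamond not q there: s:T, t:T, v:T, x:T, y:T. ✓
v: successors {u, x}; Diamond not q there: u:T, x:T. ✓
w: successors {t, u}; Diamond not q there: t:T, u:T. ✓
x: successors {s, w, y}; Diamond not q there: s:T, w:T, y:T. ✓
y: successors {s, u, w}; Diamond not q there: s:T, u:T, w:T. ✓
Satisfying worlds: {s, t, u, v, w, x, y}.

7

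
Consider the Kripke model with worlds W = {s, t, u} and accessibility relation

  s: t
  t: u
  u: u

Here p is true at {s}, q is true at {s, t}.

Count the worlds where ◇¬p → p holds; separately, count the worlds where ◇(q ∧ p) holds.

For ◇¬p → p:
s: ◇¬p is T, p is T. ✓
t: ◇¬p is T, p is F. ✗
u: ◇¬p is T, p is F. ✗
— 1 world.
For ◇(q ∧ p):
s: successors {t}; q ∧ p there: t:F. ✗
t: successors {u}; q ∧ p there: u:F. ✗
u: successors {u}; q ∧ p there: u:F. ✗
— 0 worlds.

1 and 0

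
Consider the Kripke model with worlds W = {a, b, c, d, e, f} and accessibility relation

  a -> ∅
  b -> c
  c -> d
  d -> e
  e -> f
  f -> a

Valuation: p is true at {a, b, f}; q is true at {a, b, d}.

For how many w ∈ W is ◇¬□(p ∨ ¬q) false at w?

a: no successors, so ◇¬□(p ∨ ¬q) fails. ✗
b: successors {c}; ¬□(p ∨ ¬q) there: c:T. ✓
c: successors {d}; ¬□(p ∨ ¬q) there: d:F. ✗
d: successors {e}; ¬□(p ∨ ¬q) there: e:F. ✗
e: successors {f}; ¬□(p ∨ ¬q) there: f:F. ✗
f: successors {a}; ¬□(p ∨ ¬q) there: a:F. ✗
Satisfying worlds: {b}.
So ◇¬□(p ∨ ¬q) fails at the other 5 worlds.

5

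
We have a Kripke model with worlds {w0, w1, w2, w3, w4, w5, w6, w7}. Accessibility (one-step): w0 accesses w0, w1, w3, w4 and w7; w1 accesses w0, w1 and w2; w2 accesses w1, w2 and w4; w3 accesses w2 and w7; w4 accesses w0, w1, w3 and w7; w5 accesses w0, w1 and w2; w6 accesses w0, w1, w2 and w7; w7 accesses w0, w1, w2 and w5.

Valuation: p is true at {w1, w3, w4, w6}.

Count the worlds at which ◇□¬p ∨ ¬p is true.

5

w0: ◇□¬p is T, ¬p is T. ✓
w1: ◇□¬p is F, ¬p is F. ✗
w2: ◇□¬p is F, ¬p is T. ✓
w3: ◇□¬p is F, ¬p is F. ✗
w4: ◇□¬p is T, ¬p is F. ✓
w5: ◇□¬p is F, ¬p is T. ✓
w6: ◇□¬p is F, ¬p is F. ✗
w7: ◇□¬p is F, ¬p is T. ✓
Satisfying worlds: {w0, w2, w4, w5, w7}.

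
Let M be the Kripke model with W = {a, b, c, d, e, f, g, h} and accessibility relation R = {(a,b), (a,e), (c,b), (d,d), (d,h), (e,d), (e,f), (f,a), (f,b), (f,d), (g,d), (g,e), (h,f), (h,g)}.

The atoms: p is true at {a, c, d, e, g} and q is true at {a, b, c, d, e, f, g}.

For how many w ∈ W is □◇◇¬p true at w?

5

a: successors {b, e}; ◇◇¬p there: b:F, e:T. ✗
b: no successors, so □◇◇¬p holds vacuously. ✓
c: successors {b}; ◇◇¬p there: b:F. ✗
d: successors {d, h}; ◇◇¬p there: d:T, h:T. ✓
e: successors {d, f}; ◇◇¬p there: d:T, f:T. ✓
f: successors {a, b, d}; ◇◇¬p there: a:T, b:F, d:T. ✗
g: successors {d, e}; ◇◇¬p there: d:T, e:T. ✓
h: successors {f, g}; ◇◇¬p there: f:T, g:T. ✓
Satisfying worlds: {b, d, e, g, h}.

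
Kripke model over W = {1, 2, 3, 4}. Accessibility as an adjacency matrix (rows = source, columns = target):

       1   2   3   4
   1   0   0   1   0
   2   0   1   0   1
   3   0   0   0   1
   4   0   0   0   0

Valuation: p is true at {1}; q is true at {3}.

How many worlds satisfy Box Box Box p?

1: successors {3}; Box Box p there: 3:T. ✓
2: successors {2, 4}; Box Box p there: 2:F, 4:T. ✗
3: successors {4}; Box Box p there: 4:T. ✓
4: no successors, so Box Box Box p holds vacuously. ✓
Satisfying worlds: {1, 3, 4}.

3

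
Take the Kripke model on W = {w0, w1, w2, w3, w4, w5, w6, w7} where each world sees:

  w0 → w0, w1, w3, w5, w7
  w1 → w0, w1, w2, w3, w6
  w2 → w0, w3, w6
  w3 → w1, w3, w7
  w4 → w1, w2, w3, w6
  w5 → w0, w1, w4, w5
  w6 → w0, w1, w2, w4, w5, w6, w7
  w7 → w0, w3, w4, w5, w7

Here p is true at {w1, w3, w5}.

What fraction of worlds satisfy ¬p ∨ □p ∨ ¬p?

w0: ¬p is T, □p ∨ ¬p is T. ✓
w1: ¬p is F, □p ∨ ¬p is F. ✗
w2: ¬p is T, □p ∨ ¬p is T. ✓
w3: ¬p is F, □p ∨ ¬p is F. ✗
w4: ¬p is T, □p ∨ ¬p is T. ✓
w5: ¬p is F, □p ∨ ¬p is F. ✗
w6: ¬p is T, □p ∨ ¬p is T. ✓
w7: ¬p is T, □p ∨ ¬p is T. ✓
That's 5 of 8 worlds, so 5/8.

5/8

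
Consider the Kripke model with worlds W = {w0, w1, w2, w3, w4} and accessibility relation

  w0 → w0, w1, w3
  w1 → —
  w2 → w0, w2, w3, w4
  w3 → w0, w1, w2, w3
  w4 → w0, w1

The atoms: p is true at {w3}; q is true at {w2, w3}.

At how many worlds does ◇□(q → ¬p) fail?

1

w0: successors {w0, w1, w3}; □(q → ¬p) there: w0:F, w1:T, w3:F. ✓
w1: no successors, so ◇□(q → ¬p) fails. ✗
w2: successors {w0, w2, w3, w4}; □(q → ¬p) there: w0:F, w2:F, w3:F, w4:T. ✓
w3: successors {w0, w1, w2, w3}; □(q → ¬p) there: w0:F, w1:T, w2:F, w3:F. ✓
w4: successors {w0, w1}; □(q → ¬p) there: w0:F, w1:T. ✓
Satisfying worlds: {w0, w2, w3, w4}.
So ◇□(q → ¬p) fails at the other 1 world.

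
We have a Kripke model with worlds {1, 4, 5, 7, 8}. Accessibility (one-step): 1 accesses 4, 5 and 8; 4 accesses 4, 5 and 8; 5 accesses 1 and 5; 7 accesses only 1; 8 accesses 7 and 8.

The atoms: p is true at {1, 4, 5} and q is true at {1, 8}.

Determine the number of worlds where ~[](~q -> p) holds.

1

1: [](~q -> p) is T. ✗
4: [](~q -> p) is T. ✗
5: [](~q -> p) is T. ✗
7: [](~q -> p) is T. ✗
8: [](~q -> p) is F. ✓
Satisfying worlds: {8}.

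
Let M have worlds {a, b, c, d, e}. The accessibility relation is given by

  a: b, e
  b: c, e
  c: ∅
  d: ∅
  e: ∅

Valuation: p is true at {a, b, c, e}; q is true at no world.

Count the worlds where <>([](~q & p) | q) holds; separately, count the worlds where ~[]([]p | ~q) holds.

For <>([](~q & p) | q):
a: successors {b, e}; [](~q & p) | q there: b:T, e:T. ✓
b: successors {c, e}; [](~q & p) | q there: c:T, e:T. ✓
c: no successors, so <>([](~q & p) | q) fails. ✗
d: no successors, so <>([](~q & p) | q) fails. ✗
e: no successors, so <>([](~q & p) | q) fails. ✗
— 2 worlds.
For ~[]([]p | ~q):
a: []([]p | ~q) is T. ✗
b: []([]p | ~q) is T. ✗
c: []([]p | ~q) is T. ✗
d: []([]p | ~q) is T. ✗
e: []([]p | ~q) is T. ✗
— 0 worlds.

2 and 0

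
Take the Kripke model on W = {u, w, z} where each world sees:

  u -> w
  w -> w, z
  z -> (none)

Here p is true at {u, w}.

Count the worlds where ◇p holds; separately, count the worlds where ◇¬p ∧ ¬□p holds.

For ◇p:
u: successors {w}; p there: w:T. ✓
w: successors {w, z}; p there: w:T, z:F. ✓
z: no successors, so ◇p fails. ✗
— 2 worlds.
For ◇¬p ∧ ¬□p:
u: ◇¬p is F, ¬□p is F. ✗
w: ◇¬p is T, ¬□p is T. ✓
z: ◇¬p is F, ¬□p is F. ✗
— 1 world.

2 and 1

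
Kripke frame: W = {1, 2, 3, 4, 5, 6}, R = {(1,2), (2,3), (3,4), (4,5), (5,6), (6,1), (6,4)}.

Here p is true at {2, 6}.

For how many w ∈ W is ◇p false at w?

1: successors {2}; p there: 2:T. ✓
2: successors {3}; p there: 3:F. ✗
3: successors {4}; p there: 4:F. ✗
4: successors {5}; p there: 5:F. ✗
5: successors {6}; p there: 6:T. ✓
6: successors {1, 4}; p there: 1:F, 4:F. ✗
Satisfying worlds: {1, 5}.
So ◇p fails at the other 4 worlds.

4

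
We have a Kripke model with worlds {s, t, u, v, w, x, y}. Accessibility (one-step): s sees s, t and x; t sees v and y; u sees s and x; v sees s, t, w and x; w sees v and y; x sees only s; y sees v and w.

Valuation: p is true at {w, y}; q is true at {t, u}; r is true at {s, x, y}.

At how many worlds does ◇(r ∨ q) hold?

s: successors {s, t, x}; r ∨ q there: s:T, t:T, x:T. ✓
t: successors {v, y}; r ∨ q there: v:F, y:T. ✓
u: successors {s, x}; r ∨ q there: s:T, x:T. ✓
v: successors {s, t, w, x}; r ∨ q there: s:T, t:T, w:F, x:T. ✓
w: successors {v, y}; r ∨ q there: v:F, y:T. ✓
x: successors {s}; r ∨ q there: s:T. ✓
y: successors {v, w}; r ∨ q there: v:F, w:F. ✗
Satisfying worlds: {s, t, u, v, w, x}.

6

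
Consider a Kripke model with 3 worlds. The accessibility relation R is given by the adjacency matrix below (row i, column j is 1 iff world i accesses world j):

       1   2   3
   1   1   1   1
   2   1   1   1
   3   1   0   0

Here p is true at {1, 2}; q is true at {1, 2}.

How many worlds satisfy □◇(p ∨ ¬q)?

3

1: successors {1, 2, 3}; ◇(p ∨ ¬q) there: 1:T, 2:T, 3:T. ✓
2: successors {1, 2, 3}; ◇(p ∨ ¬q) there: 1:T, 2:T, 3:T. ✓
3: successors {1}; ◇(p ∨ ¬q) there: 1:T. ✓
Satisfying worlds: {1, 2, 3}.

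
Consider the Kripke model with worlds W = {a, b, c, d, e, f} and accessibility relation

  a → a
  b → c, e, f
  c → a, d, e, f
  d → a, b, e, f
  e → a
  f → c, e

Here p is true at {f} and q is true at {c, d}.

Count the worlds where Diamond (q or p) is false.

2

a: successors {a}; q or p there: a:F. ✗
b: successors {c, e, f}; q or p there: c:T, e:F, f:T. ✓
c: successors {a, d, e, f}; q or p there: a:F, d:T, e:F, f:T. ✓
d: successors {a, b, e, f}; q or p there: a:F, b:F, e:F, f:T. ✓
e: successors {a}; q or p there: a:F. ✗
f: successors {c, e}; q or p there: c:T, e:F. ✓
Satisfying worlds: {b, c, d, f}.
So Diamond (q or p) fails at the other 2 worlds.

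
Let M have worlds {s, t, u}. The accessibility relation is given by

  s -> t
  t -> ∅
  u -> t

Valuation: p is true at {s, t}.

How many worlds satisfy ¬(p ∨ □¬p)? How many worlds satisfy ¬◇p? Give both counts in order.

For ¬(p ∨ □¬p):
s: p ∨ □¬p is T. ✗
t: p ∨ □¬p is T. ✗
u: p ∨ □¬p is F. ✓
— 1 world.
For ¬◇p:
s: ◇p is T. ✗
t: ◇p is F. ✓
u: ◇p is T. ✗
— 1 world.

1 and 1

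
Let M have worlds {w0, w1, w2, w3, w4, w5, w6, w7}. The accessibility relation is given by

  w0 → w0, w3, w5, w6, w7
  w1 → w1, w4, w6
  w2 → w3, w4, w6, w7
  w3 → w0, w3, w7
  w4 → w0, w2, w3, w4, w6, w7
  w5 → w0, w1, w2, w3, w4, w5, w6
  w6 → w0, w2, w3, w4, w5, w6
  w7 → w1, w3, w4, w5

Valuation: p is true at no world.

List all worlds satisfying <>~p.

w0: successors {w0, w3, w5, w6, w7}; ~p there: w0:T, w3:T, w5:T, w6:T, w7:T. ✓
w1: successors {w1, w4, w6}; ~p there: w1:T, w4:T, w6:T. ✓
w2: successors {w3, w4, w6, w7}; ~p there: w3:T, w4:T, w6:T, w7:T. ✓
w3: successors {w0, w3, w7}; ~p there: w0:T, w3:T, w7:T. ✓
w4: successors {w0, w2, w3, w4, w6, w7}; ~p there: w0:T, w2:T, w3:T, w4:T, w6:T, w7:T. ✓
w5: successors {w0, w1, w2, w3, w4, w5, w6}; ~p there: w0:T, w1:T, w2:T, w3:T, w4:T, w5:T, w6:T. ✓
w6: successors {w0, w2, w3, w4, w5, w6}; ~p there: w0:T, w2:T, w3:T, w4:T, w5:T, w6:T. ✓
w7: successors {w1, w3, w4, w5}; ~p there: w1:T, w3:T, w4:T, w5:T. ✓

{w0, w1, w2, w3, w4, w5, w6, w7}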